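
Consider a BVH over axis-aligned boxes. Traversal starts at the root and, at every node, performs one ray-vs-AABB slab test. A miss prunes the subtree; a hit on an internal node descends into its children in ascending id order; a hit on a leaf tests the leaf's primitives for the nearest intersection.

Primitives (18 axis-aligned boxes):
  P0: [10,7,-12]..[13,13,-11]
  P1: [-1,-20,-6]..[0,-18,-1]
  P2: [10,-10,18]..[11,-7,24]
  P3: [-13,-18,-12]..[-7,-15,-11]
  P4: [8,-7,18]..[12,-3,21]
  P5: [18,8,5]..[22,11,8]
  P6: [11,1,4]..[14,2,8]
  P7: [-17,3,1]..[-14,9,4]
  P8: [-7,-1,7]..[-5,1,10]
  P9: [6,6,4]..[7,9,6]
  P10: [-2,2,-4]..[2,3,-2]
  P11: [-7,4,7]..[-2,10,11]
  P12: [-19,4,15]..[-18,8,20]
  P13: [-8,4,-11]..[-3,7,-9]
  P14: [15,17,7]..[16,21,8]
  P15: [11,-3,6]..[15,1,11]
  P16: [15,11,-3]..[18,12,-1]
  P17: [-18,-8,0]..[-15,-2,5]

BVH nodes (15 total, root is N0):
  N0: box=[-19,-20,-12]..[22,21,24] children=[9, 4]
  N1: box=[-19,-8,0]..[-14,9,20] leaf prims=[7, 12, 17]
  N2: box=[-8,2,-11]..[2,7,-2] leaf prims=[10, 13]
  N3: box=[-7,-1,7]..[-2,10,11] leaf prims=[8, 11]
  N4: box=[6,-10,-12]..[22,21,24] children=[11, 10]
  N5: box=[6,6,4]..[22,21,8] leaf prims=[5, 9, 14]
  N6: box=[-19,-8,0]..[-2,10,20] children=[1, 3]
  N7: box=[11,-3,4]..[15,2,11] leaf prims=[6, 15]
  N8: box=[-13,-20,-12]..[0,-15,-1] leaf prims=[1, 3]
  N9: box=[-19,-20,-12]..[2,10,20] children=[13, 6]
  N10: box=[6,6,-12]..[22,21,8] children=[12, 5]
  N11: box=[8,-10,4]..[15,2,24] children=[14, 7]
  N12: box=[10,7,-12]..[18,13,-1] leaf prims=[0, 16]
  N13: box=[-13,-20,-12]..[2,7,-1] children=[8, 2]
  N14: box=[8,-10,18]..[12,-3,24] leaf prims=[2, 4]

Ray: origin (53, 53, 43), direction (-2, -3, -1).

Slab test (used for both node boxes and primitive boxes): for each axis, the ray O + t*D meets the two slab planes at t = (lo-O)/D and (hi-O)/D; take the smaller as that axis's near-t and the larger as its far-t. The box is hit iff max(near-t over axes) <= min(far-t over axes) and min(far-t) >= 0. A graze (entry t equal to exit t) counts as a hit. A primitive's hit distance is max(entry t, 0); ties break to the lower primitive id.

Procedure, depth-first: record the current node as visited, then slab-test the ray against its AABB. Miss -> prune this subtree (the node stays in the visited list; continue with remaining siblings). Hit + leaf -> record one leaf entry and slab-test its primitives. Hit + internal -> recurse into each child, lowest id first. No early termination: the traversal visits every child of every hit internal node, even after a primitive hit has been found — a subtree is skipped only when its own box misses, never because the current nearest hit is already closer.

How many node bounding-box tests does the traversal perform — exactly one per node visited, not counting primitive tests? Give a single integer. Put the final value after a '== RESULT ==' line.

Traverse from the root:
N0 x:[31/2,36] y:[32/3,73/3] z:[19,55] -> hit [19,73/3], descend [4, 9]
  N4 x:[31/2,47/2] y:[32/3,21] z:[19,55] -> hit [19,21], descend [10, 11]
    N10 x:[31/2,47/2] y:[32/3,47/3] z:[35,55] -> miss, prune
    N11 x:[19,45/2] y:[17,21] z:[19,39] -> hit [19,21], descend [7, 14]
      N7 x:[19,21] y:[17,56/3] z:[32,39] -> miss, prune
      N14 x:[41/2,45/2] y:[56/3,21] z:[19,25] -> hit [41/2,21] leaf, test {P2@t=21, P4(miss)}
  N9 x:[51/2,36] y:[43/3,73/3] z:[23,55] -> miss, prune

Summary -> nodes [0, 4, 10, 11, 7, 14, 9]; box-tests=7; leaf-entries=1; first=P2

== RESULT ==
7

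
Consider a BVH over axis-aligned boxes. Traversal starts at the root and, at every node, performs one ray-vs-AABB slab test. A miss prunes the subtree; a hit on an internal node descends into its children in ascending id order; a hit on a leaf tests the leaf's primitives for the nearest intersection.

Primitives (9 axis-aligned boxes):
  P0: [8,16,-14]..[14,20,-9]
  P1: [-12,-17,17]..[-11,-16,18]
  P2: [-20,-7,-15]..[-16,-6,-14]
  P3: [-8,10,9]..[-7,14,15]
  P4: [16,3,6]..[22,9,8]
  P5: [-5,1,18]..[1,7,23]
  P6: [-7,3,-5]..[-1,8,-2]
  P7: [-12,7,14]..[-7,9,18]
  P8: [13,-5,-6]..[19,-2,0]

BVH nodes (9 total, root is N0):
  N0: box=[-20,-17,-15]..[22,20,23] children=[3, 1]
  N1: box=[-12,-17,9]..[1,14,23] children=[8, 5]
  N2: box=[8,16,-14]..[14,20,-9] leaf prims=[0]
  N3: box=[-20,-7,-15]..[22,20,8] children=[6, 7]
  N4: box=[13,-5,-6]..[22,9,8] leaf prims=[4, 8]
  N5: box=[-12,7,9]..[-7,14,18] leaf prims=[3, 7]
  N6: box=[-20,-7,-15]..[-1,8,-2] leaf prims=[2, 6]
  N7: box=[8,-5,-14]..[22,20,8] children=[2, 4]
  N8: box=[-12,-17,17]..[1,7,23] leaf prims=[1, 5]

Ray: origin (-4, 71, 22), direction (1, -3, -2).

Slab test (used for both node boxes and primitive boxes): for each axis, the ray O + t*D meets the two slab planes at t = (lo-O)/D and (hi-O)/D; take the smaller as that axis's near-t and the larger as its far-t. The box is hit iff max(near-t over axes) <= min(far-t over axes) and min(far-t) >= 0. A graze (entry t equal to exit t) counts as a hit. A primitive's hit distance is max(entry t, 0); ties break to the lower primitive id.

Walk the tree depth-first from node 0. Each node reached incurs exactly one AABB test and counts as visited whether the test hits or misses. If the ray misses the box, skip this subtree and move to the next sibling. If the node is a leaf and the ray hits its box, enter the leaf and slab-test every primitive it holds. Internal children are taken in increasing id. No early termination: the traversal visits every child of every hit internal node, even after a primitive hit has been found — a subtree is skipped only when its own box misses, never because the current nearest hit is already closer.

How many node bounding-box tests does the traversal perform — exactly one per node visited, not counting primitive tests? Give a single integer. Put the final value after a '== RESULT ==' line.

Trace the traversal:
N0 x:[-16,26] y:[17,88/3] z:[-1/2,37/2] -> hit [17,37/2], descend [1, 3]
  N1 x:[-8,5] y:[19,88/3] z:[-1/2,13/2] -> miss, prune
  N3 x:[-16,26] y:[17,26] z:[7,37/2] -> hit [17,37/2], descend [6, 7]
    N6 x:[-16,3] y:[21,26] z:[12,37/2] -> miss, prune
    N7 x:[12,26] y:[17,76/3] z:[7,18] -> hit [17,18], descend [2, 4]
      N2 x:[12,18] y:[17,55/3] z:[31/2,18] -> hit [17,18] leaf, test {P0@t=17}
      N4 x:[17,26] y:[62/3,76/3] z:[7,14] -> miss, prune

order=[0, 1, 3, 6, 7, 2, 4]  |boxes|=7  |leaves|=1  hit=P0

== RESULT ==
7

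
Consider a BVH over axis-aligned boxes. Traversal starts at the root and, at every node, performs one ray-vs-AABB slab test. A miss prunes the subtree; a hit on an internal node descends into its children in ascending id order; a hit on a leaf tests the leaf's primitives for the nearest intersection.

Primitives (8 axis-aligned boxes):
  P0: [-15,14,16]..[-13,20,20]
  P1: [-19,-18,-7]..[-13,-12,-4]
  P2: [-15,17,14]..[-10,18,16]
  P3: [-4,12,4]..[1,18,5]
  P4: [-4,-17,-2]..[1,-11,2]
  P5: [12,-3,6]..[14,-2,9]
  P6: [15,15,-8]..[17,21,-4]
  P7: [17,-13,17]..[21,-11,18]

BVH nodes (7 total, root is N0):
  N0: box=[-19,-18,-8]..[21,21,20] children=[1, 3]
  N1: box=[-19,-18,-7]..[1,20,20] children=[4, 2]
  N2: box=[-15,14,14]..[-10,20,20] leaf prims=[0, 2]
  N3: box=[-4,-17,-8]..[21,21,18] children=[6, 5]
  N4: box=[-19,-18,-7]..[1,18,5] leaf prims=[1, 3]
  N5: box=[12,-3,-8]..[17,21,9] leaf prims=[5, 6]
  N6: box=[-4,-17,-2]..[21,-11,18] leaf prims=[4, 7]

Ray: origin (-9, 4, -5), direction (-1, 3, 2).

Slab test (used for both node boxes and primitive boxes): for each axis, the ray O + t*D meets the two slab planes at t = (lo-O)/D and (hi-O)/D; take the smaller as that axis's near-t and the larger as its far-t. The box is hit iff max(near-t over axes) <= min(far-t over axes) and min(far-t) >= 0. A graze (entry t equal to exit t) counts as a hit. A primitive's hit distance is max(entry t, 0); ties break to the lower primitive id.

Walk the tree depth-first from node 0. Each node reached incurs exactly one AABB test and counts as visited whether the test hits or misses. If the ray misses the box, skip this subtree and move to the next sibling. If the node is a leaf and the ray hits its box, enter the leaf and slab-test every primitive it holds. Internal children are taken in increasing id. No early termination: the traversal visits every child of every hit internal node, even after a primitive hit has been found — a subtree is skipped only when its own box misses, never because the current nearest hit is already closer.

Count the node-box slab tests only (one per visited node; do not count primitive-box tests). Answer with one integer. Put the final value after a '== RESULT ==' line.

Walk:
N0 x:[-30,10] y:[-22/3,17/3] z:[-3/2,25/2] -> hit [-3/2,17/3], descend [1, 3]
  N1 x:[-10,10] y:[-22/3,16/3] z:[-1,25/2] -> hit [-1,16/3], descend [2, 4]
    N2 x:[1,6] y:[10/3,16/3] z:[19/2,25/2] -> miss, prune
    N4 x:[-10,10] y:[-22/3,14/3] z:[-1,5] -> hit [-1,14/3] leaf, test {P1(miss), P3(miss)}
  N3 x:[-30,-5] y:[-7,17/3] z:[-3/2,23/2] -> miss, prune

order=[0, 1, 2, 4, 3]  |boxes|=5  |leaves|=1  hit=miss

== RESULT ==
5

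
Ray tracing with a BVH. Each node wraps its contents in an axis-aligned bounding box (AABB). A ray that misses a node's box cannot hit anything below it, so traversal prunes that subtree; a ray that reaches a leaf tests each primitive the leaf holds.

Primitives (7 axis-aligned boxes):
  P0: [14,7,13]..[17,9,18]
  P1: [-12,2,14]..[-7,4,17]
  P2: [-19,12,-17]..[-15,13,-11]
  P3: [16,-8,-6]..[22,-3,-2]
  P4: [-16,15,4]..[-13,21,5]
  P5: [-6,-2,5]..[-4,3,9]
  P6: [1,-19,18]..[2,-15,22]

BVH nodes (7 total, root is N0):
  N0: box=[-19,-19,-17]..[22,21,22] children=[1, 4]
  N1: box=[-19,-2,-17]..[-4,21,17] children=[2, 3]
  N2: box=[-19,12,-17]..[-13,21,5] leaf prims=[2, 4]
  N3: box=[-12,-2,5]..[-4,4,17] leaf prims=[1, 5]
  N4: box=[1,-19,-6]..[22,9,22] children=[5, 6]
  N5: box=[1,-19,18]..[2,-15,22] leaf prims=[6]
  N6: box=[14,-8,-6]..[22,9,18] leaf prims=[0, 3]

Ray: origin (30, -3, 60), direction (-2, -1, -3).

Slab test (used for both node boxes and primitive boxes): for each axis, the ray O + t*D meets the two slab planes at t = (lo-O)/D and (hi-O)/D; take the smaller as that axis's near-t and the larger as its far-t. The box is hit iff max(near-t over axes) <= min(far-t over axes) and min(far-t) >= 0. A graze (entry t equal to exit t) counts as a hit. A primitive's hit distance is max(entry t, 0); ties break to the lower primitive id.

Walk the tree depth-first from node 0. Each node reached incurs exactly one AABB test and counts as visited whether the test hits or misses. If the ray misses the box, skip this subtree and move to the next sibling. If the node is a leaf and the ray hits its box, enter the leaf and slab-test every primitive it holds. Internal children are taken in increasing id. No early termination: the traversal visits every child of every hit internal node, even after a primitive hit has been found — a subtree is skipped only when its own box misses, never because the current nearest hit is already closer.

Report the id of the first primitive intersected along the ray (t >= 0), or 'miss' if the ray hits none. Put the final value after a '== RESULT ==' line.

Trace the traversal:
N0 x:[4,49/2] y:[-24,16] z:[38/3,77/3] -> hit [38/3,16], descend [1, 4]
  N1 x:[17,49/2] y:[-24,-1] z:[43/3,77/3] -> miss, prune
  N4 x:[4,29/2] y:[-12,16] z:[38/3,22] -> hit [38/3,29/2], descend [5, 6]
    N5 x:[14,29/2] y:[12,16] z:[38/3,14] -> hit [14,14] leaf, test {P6@t=14}
    N6 x:[4,8] y:[-12,5] z:[14,22] -> miss, prune

5 AABB tests over nodes [0, 1, 4, 5, 6]; 1 leaf entered; closest P6.

== RESULT ==
6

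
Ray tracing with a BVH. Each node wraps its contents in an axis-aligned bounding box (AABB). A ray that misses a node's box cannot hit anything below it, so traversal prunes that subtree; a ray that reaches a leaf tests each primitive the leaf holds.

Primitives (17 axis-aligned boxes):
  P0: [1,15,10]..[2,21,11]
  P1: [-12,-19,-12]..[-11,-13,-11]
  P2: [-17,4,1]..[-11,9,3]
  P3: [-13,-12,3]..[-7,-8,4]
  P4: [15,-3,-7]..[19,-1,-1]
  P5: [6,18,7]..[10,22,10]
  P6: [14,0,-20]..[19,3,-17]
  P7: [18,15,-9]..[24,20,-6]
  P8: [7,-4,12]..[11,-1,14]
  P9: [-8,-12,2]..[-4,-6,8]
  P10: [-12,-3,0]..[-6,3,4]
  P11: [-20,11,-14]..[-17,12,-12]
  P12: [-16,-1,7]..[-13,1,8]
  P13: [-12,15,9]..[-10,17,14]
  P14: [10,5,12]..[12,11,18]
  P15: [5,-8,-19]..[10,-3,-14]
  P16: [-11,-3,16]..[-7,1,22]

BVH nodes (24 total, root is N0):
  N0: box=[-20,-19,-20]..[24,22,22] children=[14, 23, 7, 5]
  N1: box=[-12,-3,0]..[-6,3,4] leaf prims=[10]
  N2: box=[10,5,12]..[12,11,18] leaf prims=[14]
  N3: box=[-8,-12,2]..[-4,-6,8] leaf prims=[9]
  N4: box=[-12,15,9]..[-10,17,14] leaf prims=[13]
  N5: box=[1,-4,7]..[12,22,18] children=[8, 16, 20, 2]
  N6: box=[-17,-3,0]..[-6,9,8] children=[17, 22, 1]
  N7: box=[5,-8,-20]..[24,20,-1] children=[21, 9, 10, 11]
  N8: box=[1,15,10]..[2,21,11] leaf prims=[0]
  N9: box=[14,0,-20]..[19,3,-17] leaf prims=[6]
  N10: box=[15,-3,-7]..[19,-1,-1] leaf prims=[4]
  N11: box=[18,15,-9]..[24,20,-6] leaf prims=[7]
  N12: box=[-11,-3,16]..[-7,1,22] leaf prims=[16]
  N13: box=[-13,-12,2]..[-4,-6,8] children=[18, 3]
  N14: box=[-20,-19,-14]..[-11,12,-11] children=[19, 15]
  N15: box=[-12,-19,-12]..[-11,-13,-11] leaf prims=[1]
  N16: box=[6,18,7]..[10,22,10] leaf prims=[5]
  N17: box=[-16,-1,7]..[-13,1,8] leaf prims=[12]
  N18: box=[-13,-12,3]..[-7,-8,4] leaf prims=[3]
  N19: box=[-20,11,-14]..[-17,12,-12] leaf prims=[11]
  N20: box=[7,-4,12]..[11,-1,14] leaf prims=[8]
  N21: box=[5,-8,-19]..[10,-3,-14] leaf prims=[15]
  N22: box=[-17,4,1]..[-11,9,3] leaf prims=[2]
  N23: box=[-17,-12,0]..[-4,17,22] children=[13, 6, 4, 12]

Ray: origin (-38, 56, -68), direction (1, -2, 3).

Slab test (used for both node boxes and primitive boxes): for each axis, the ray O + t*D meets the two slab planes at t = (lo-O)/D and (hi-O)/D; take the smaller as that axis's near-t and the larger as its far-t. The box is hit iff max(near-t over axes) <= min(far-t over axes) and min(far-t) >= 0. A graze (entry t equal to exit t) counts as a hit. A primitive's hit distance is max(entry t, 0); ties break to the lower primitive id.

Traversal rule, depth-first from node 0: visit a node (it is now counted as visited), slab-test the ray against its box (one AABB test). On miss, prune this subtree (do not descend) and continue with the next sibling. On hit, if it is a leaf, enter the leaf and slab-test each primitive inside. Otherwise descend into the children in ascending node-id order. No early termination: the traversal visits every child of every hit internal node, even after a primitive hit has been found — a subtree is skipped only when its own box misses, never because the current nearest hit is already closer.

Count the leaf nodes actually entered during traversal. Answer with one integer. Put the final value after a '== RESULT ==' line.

Traverse from the root:
N0 x:[18,62] y:[17,75/2] z:[16,30] -> hit [18,30], descend [5, 7, 14, 23]
  N5 x:[39,50] y:[17,30] z:[25,86/3] -> miss, prune
  N7 x:[43,62] y:[18,32] z:[16,67/3] -> miss, prune
  N14 x:[18,27] y:[22,75/2] z:[18,19] -> miss, prune
  N23 x:[21,34] y:[39/2,34] z:[68/3,30] -> hit [68/3,30], descend [4, 6, 12, 13]
    N4 x:[26,28] y:[39/2,41/2] z:[77/3,82/3] -> miss, prune
    N6 x:[21,32] y:[47/2,59/2] z:[68/3,76/3] -> hit [47/2,76/3], descend [1, 17, 22]
      N1 x:[26,32] y:[53/2,59/2] z:[68/3,24] -> miss, prune
      N17 x:[22,25] y:[55/2,57/2] z:[25,76/3] -> miss, prune
      N22 x:[21,27] y:[47/2,26] z:[23,71/3] -> hit [47/2,71/3] leaf, test {P2@t=47/2}
    N12 x:[27,31] y:[55/2,59/2] z:[28,30] -> hit [28,59/2] leaf, test {P16@t=28}
    N13 x:[25,34] y:[31,34] z:[70/3,76/3] -> miss, prune

Summary -> nodes [0, 5, 7, 14, 23, 4, 6, 1, 17, 22, 12, 13]; box-tests=12; leaf-entries=2; first=P2

== RESULT ==
2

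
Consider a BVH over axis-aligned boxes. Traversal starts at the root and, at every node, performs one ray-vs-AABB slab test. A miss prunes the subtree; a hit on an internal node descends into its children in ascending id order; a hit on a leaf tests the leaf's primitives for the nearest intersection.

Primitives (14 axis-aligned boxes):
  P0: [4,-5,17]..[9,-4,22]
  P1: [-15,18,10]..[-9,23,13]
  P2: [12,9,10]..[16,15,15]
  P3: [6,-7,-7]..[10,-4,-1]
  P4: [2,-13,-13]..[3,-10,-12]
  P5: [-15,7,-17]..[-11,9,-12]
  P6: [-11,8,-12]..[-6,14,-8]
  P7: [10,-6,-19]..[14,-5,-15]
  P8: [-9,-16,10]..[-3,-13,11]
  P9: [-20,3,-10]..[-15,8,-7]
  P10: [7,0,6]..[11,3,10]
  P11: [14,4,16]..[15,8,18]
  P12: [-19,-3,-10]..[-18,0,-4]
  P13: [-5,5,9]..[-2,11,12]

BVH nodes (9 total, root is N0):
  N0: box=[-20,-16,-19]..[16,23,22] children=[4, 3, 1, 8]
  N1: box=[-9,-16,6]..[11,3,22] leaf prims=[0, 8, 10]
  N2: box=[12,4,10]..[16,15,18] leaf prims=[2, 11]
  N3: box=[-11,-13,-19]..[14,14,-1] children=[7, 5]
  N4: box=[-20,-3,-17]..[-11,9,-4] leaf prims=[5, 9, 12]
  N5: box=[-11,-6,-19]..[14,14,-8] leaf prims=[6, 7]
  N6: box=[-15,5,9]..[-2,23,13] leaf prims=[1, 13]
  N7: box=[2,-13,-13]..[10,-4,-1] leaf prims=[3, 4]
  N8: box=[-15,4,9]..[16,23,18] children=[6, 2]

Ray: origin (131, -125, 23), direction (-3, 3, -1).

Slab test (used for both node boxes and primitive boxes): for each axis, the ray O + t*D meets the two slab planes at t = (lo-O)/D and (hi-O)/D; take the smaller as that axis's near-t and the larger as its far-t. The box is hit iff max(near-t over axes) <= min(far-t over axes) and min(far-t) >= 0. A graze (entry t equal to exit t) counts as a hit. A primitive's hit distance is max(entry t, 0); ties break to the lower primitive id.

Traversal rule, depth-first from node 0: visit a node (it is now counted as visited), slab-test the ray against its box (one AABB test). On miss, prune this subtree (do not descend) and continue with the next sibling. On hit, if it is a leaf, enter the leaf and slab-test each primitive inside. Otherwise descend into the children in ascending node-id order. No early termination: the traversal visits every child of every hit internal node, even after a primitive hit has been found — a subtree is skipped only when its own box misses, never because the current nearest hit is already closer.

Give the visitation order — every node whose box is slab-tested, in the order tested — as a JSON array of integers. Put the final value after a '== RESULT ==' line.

Trace the traversal:
N0 x:[115/3,151/3] y:[109/3,148/3] z:[1,42] -> hit [115/3,42], descend [1, 3, 4, 8]
  N1 x:[40,140/3] y:[109/3,128/3] z:[1,17] -> miss, prune
  N3 x:[39,142/3] y:[112/3,139/3] z:[24,42] -> hit [39,42], descend [5, 7]
    N5 x:[39,142/3] y:[119/3,139/3] z:[31,42] -> hit [119/3,42] leaf, test {P6(miss), P7@t=119/3}
    N7 x:[121/3,43] y:[112/3,121/3] z:[24,36] -> miss, prune
  N4 x:[142/3,151/3] y:[122/3,134/3] z:[27,40] -> miss, prune
  N8 x:[115/3,146/3] y:[43,148/3] z:[5,14] -> miss, prune

7 AABB tests over nodes [0, 1, 3, 5, 7, 4, 8]; 1 leaf entered; closest P7.

== RESULT ==
[0, 1, 3, 5, 7, 4, 8]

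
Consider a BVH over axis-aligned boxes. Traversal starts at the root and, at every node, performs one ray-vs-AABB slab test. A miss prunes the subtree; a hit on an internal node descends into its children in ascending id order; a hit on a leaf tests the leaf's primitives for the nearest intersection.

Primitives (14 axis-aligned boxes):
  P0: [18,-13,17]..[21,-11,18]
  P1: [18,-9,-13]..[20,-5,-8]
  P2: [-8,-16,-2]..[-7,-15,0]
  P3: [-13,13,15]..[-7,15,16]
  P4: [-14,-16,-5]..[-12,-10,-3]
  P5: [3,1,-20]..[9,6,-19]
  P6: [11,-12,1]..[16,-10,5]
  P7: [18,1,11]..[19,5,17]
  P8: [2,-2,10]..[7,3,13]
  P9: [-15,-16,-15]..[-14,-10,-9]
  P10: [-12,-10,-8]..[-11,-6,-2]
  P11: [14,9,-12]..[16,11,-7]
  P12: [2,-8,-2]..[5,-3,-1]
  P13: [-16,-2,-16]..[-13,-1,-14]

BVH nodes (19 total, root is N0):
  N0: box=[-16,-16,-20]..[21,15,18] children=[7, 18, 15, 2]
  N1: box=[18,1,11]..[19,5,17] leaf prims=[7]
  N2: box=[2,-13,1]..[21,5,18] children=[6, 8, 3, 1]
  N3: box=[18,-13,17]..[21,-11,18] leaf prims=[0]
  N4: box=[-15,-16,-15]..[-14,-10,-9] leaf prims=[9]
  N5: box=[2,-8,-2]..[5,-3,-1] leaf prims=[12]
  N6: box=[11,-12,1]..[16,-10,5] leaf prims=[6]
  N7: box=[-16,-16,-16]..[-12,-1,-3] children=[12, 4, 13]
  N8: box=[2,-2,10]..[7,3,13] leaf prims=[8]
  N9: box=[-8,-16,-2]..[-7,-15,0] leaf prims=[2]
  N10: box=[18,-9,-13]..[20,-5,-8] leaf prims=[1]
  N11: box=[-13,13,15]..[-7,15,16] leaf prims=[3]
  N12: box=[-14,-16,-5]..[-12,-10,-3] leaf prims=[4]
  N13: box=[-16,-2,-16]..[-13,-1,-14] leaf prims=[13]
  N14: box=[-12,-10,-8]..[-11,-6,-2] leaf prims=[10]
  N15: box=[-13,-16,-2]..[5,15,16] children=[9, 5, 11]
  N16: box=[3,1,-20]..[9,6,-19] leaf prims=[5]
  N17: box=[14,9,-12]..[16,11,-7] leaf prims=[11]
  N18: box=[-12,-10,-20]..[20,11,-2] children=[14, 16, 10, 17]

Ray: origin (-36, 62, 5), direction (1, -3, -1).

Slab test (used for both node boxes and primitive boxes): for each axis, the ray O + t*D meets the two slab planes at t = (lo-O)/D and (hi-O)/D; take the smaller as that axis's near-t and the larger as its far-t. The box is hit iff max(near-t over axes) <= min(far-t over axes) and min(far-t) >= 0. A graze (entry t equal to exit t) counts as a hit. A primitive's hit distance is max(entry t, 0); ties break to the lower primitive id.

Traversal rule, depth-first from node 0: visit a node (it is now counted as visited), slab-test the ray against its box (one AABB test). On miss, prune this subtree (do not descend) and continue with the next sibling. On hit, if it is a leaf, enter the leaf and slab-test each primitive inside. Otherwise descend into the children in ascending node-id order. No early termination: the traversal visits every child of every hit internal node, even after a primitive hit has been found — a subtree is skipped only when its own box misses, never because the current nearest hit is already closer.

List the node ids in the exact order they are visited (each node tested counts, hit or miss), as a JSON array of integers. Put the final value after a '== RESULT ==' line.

Traverse from the root:
N0 x:[20,57] y:[47/3,26] z:[-13,25] -> hit [20,25], descend [2, 7, 15, 18]
  N2 x:[38,57] y:[19,25] z:[-13,4] -> miss, prune
  N7 x:[20,24] y:[21,26] z:[8,21] -> hit [21,21], descend [4, 12, 13]
    N4 x:[21,22] y:[24,26] z:[14,20] -> miss, prune
    N12 x:[22,24] y:[24,26] z:[8,10] -> miss, prune
    N13 x:[20,23] y:[21,64/3] z:[19,21] -> hit [21,21] leaf, test {P13@t=21}
  N15 x:[23,41] y:[47/3,26] z:[-11,7] -> miss, prune
  N18 x:[24,56] y:[17,24] z:[7,25] -> hit [24,24], descend [10, 14, 16, 17]
    N10 x:[54,56] y:[67/3,71/3] z:[13,18] -> miss, prune
    N14 x:[24,25] y:[68/3,24] z:[7,13] -> miss, prune
    N16 x:[39,45] y:[56/3,61/3] z:[24,25] -> miss, prune
    N17 x:[50,52] y:[17,53/3] z:[12,17] -> miss, prune

order=[0, 2, 7, 4, 12, 13, 15, 18, 10, 14, 16, 17]  |boxes|=12  |leaves|=1  hit=P13

== RESULT ==
[0, 2, 7, 4, 12, 13, 15, 18, 10, 14, 16, 17]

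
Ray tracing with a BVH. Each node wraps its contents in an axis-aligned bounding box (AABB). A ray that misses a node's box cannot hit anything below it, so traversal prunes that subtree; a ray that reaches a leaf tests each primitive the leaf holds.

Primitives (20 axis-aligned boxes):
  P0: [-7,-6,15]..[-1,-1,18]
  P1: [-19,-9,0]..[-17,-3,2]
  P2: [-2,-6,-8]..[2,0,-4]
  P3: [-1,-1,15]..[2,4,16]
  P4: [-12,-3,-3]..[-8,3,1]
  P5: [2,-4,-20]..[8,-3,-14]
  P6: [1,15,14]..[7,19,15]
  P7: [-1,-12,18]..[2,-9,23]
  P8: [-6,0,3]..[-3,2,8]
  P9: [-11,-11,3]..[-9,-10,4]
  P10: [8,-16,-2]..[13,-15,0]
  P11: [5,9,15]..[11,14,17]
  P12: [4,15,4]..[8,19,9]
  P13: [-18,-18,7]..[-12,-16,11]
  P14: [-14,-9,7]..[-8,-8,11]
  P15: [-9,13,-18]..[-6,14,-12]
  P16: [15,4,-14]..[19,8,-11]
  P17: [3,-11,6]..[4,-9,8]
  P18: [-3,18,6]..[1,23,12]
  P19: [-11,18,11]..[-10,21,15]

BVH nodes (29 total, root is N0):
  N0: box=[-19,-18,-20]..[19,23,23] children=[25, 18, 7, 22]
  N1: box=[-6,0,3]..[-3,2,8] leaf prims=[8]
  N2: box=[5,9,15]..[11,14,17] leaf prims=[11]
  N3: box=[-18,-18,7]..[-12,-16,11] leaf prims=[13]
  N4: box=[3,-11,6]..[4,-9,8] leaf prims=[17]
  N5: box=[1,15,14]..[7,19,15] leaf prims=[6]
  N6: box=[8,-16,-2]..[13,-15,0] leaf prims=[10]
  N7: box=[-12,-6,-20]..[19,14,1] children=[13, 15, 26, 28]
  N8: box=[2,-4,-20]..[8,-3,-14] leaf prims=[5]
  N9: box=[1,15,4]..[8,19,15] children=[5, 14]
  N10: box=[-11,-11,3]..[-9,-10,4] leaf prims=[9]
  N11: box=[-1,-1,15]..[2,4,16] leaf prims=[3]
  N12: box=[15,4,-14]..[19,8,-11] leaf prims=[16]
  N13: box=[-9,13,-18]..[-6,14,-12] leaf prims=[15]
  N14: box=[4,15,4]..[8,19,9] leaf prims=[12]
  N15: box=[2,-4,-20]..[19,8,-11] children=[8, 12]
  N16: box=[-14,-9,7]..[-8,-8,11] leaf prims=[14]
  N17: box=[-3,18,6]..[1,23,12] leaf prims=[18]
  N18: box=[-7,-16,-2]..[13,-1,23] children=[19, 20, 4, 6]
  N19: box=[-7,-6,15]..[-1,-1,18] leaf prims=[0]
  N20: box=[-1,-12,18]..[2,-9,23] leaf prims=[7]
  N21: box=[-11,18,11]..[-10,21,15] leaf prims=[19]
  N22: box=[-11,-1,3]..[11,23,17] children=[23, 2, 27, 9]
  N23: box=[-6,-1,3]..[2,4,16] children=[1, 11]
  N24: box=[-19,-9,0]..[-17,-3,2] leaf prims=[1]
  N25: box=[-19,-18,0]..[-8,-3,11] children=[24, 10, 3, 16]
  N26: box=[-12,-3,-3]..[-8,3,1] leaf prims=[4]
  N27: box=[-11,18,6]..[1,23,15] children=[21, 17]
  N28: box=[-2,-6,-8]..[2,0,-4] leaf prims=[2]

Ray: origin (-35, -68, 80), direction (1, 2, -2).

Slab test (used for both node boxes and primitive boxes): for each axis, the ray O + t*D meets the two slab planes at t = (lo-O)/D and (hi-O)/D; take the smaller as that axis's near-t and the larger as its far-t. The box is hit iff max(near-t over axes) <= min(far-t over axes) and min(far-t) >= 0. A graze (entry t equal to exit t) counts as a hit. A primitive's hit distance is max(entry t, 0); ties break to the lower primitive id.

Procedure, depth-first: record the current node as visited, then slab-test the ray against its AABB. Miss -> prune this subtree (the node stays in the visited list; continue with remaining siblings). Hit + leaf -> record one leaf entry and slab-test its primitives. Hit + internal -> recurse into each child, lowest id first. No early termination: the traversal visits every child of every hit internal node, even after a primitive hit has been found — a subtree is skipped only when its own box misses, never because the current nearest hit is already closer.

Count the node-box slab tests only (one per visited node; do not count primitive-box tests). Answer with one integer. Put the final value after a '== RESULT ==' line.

Walk:
N0 x:[16,54] y:[25,91/2] z:[57/2,50] -> hit [57/2,91/2], descend [7, 18, 22, 25]
  N7 x:[23,54] y:[31,41] z:[79/2,50] -> hit [79/2,41], descend [13, 15, 26, 28]
    N13 x:[26,29] y:[81/2,41] z:[46,49] -> miss, prune
    N15 x:[37,54] y:[32,38] z:[91/2,50] -> miss, prune
    N26 x:[23,27] y:[65/2,71/2] z:[79/2,83/2] -> miss, prune
    N28 x:[33,37] y:[31,34] z:[42,44] -> miss, prune
  N18 x:[28,48] y:[26,67/2] z:[57/2,41] -> hit [57/2,67/2], descend [4, 6, 19, 20]
    N4 x:[38,39] y:[57/2,59/2] z:[36,37] -> miss, prune
    N6 x:[43,48] y:[26,53/2] z:[40,41] -> miss, prune
    N19 x:[28,34] y:[31,67/2] z:[31,65/2] -> hit [31,65/2] leaf, test {P0@t=31}
    N20 x:[34,37] y:[28,59/2] z:[57/2,31] -> miss, prune
  N22 x:[24,46] y:[67/2,91/2] z:[63/2,77/2] -> hit [67/2,77/2], descend [2, 9, 23, 27]
    N2 x:[40,46] y:[77/2,41] z:[63/2,65/2] -> miss, prune
    N9 x:[36,43] y:[83/2,87/2] z:[65/2,38] -> miss, prune
    N23 x:[29,37] y:[67/2,36] z:[32,77/2] -> hit [67/2,36], descend [1, 11]
      N1 x:[29,32] y:[34,35] z:[36,77/2] -> miss, prune
      N11 x:[34,37] y:[67/2,36] z:[32,65/2] -> miss, prune
    N27 x:[24,36] y:[43,91/2] z:[65/2,37] -> miss, prune
  N25 x:[16,27] y:[25,65/2] z:[69/2,40] -> miss, prune

19 AABB tests over nodes [0, 7, 13, 15, 26, 28, 18, 4, 6, 19, 20, 22, 2, 9, 23, 1, 11, 27, 25]; 1 leaf entered; closest P0.

== RESULT ==
19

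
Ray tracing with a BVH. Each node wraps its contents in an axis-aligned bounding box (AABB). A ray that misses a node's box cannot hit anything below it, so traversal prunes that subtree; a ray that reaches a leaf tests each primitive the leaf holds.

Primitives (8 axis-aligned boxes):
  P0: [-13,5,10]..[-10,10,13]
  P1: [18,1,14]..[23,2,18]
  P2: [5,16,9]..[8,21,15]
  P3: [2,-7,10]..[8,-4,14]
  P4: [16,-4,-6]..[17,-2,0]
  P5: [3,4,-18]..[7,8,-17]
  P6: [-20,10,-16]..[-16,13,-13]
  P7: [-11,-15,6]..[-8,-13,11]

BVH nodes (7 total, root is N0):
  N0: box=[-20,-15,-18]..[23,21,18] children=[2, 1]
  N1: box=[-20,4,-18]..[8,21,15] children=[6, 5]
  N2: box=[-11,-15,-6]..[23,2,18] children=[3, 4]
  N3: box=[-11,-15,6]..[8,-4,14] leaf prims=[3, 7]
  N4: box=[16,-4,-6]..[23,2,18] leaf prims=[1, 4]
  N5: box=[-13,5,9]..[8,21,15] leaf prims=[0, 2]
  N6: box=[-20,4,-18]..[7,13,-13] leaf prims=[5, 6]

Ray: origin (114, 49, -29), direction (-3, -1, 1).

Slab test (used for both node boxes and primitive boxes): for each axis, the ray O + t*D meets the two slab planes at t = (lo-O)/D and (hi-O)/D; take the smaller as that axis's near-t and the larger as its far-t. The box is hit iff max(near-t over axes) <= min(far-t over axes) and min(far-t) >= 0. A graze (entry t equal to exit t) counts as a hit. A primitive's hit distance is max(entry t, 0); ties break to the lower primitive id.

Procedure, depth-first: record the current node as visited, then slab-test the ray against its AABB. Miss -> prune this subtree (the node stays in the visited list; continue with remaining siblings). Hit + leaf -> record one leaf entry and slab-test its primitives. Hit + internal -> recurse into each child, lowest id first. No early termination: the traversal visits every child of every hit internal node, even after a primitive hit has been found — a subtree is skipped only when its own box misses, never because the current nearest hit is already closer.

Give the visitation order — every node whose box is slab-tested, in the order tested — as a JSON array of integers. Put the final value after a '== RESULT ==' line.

Walk:
N0 x:[91/3,134/3] y:[28,64] z:[11,47] -> hit [91/3,134/3], descend [1, 2]
  N1 x:[106/3,134/3] y:[28,45] z:[11,44] -> hit [106/3,44], descend [5, 6]
    N5 x:[106/3,127/3] y:[28,44] z:[38,44] -> hit [38,127/3] leaf, test {P0@t=124/3, P2(miss)}
    N6 x:[107/3,134/3] y:[36,45] z:[11,16] -> miss, prune
  N2 x:[91/3,125/3] y:[47,64] z:[23,47] -> miss, prune

Visited [0, 1, 5, 6, 2]. Tests: 5 box, 1 leaf. Nearest: P0.

== RESULT ==
[0, 1, 5, 6, 2]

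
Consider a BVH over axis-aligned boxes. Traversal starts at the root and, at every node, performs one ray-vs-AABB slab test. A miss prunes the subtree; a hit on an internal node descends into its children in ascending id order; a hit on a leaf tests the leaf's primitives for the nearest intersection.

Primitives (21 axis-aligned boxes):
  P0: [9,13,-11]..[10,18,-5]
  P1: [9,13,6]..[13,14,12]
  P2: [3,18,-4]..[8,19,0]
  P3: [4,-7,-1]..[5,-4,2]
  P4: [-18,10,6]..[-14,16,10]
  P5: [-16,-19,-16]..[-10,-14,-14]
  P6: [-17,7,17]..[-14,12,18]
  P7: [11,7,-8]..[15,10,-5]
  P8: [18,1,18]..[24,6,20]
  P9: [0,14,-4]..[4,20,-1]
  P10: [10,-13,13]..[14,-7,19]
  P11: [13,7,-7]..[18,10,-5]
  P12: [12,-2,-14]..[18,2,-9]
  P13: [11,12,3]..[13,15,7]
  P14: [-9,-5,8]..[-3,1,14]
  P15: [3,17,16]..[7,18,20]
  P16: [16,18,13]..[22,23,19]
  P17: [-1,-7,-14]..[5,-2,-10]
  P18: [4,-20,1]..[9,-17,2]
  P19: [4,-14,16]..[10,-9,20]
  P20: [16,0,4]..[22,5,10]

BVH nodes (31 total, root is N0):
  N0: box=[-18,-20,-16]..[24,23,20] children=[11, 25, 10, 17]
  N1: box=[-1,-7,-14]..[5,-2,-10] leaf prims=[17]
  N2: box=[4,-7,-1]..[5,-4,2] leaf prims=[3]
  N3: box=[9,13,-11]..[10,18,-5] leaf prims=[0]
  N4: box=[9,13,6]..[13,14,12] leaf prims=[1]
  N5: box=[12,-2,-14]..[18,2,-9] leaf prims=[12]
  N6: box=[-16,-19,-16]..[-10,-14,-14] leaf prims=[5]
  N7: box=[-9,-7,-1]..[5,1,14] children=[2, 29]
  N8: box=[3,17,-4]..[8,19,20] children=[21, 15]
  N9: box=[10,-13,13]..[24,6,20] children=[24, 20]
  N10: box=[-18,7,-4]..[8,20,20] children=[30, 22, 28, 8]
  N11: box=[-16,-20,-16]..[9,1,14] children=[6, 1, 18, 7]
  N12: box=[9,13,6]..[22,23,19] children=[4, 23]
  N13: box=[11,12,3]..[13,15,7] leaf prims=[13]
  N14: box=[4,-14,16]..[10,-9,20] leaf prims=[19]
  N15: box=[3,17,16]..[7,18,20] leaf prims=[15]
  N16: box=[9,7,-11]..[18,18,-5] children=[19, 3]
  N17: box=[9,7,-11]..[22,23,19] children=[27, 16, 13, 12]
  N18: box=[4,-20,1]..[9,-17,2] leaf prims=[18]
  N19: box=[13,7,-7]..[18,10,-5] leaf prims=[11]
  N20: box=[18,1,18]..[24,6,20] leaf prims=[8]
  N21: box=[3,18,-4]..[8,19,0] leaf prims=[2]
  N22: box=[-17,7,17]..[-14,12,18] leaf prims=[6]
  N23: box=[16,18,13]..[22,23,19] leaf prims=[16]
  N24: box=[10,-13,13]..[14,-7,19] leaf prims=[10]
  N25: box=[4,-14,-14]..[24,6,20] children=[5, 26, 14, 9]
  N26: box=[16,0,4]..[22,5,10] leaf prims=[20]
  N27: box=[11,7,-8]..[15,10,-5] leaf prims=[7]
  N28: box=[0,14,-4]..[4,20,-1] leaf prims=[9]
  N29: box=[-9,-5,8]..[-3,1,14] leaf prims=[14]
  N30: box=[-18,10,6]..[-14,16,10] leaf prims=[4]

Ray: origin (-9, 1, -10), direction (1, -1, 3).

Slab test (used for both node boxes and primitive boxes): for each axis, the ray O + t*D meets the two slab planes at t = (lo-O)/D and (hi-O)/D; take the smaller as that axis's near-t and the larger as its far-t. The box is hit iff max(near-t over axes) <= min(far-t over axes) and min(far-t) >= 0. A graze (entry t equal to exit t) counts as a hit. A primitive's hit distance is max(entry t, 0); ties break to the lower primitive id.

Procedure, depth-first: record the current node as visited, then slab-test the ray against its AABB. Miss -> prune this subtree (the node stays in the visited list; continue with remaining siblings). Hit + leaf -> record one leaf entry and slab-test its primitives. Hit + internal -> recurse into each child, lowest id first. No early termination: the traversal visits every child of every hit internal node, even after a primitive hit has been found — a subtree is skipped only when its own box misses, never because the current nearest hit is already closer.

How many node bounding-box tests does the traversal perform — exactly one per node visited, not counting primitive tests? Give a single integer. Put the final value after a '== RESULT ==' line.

Trace the traversal:
N0 x:[-9,33] y:[-22,21] z:[-2,10] -> hit [-2,10], descend [10, 11, 17, 25]
  N10 x:[-9,17] y:[-19,-6] z:[2,10] -> miss, prune
  N11 x:[-7,18] y:[0,21] z:[-2,8] -> hit [0,8], descend [1, 6, 7, 18]
    N1 x:[8,14] y:[3,8] z:[-4/3,0] -> miss, prune
    N6 x:[-7,-1] y:[15,20] z:[-2,-4/3] -> miss, prune
    N7 x:[0,14] y:[0,8] z:[3,8] -> hit [3,8], descend [2, 29]
      N2 x:[13,14] y:[5,8] z:[3,4] -> miss, prune
      N29 x:[0,6] y:[0,6] z:[6,8] -> hit [6,6] leaf, test {P14@t=6}
    N18 x:[13,18] y:[18,21] z:[11/3,4] -> miss, prune
  N17 x:[18,31] y:[-22,-6] z:[-1/3,29/3] -> miss, prune
  N25 x:[13,33] y:[-5,15] z:[-4/3,10] -> miss, prune

Visited [0, 10, 11, 1, 6, 7, 2, 29, 18, 17, 25]. Tests: 11 box, 1 leaf. Nearest: P14.

== RESULT ==
11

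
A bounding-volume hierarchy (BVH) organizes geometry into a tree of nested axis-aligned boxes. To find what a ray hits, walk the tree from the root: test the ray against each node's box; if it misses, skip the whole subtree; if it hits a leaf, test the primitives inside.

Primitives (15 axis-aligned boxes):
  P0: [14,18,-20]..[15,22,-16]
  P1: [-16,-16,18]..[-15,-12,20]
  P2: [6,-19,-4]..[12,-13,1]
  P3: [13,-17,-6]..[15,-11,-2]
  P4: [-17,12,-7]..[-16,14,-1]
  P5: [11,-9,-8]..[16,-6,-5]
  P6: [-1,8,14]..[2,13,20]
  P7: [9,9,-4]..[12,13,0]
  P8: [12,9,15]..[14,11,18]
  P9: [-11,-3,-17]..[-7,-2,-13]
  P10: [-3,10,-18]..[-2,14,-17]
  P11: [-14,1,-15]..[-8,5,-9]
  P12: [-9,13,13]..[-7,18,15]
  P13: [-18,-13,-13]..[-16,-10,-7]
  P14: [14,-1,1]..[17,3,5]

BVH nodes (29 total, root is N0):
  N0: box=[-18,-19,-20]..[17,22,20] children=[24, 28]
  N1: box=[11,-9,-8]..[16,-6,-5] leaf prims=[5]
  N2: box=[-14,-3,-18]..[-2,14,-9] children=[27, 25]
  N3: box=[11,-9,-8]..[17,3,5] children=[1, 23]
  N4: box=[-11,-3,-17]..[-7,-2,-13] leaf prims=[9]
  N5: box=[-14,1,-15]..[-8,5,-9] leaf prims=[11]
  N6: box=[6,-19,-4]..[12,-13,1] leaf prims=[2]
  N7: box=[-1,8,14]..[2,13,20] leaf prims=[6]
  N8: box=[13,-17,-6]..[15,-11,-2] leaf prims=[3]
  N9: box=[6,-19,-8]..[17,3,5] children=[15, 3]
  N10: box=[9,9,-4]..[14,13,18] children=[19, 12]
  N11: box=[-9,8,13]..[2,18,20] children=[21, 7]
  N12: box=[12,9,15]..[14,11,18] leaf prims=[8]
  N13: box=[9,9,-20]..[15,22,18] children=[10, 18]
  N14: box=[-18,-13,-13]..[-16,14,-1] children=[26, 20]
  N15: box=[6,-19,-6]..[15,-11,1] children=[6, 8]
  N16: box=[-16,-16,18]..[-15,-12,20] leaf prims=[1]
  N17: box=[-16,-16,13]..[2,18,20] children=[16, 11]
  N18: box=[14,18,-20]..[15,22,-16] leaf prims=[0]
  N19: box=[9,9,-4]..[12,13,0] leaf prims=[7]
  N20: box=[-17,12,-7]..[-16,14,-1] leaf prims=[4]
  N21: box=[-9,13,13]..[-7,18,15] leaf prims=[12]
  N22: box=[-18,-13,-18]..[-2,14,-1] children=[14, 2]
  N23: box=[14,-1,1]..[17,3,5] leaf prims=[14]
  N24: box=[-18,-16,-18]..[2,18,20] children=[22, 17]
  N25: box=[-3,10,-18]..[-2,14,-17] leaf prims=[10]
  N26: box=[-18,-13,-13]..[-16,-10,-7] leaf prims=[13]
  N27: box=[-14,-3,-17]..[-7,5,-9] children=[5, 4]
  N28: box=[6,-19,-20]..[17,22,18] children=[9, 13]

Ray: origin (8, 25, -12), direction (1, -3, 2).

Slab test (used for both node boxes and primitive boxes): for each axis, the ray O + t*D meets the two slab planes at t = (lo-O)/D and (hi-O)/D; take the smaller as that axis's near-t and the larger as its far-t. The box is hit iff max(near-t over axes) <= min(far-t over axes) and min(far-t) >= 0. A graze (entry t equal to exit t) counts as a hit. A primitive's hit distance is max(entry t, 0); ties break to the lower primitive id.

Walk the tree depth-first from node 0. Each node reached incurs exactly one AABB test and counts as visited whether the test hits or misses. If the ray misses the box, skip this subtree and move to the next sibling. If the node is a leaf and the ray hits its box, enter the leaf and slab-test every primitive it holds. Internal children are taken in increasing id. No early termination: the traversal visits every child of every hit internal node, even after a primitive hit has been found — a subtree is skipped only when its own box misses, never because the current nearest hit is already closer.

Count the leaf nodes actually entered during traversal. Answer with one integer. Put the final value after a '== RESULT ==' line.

Traverse from the root:
N0 x:[-26,9] y:[1,44/3] z:[-4,16] -> hit [1,9], descend [24, 28]
  N24 x:[-26,-6] y:[7/3,41/3] z:[-3,16] -> miss, prune
  N28 x:[-2,9] y:[1,44/3] z:[-4,15] -> hit [1,9], descend [9, 13]
    N9 x:[-2,9] y:[22/3,44/3] z:[2,17/2] -> hit [22/3,17/2], descend [3, 15]
      N3 x:[3,9] y:[22/3,34/3] z:[2,17/2] -> hit [22/3,17/2], descend [1, 23]
        N1 x:[3,8] y:[31/3,34/3] z:[2,7/2] -> miss, prune
        N23 x:[6,9] y:[22/3,26/3] z:[13/2,17/2] -> hit [22/3,17/2] leaf, test {P14@t=22/3}
      N15 x:[-2,7] y:[12,44/3] z:[3,13/2] -> miss, prune
    N13 x:[1,7] y:[1,16/3] z:[-4,15] -> hit [1,16/3], descend [10, 18]
      N10 x:[1,6] y:[4,16/3] z:[4,15] -> hit [4,16/3], descend [12, 19]
        N12 x:[4,6] y:[14/3,16/3] z:[27/2,15] -> miss, prune
        N19 x:[1,4] y:[4,16/3] z:[4,6] -> hit [4,4] leaf, test {P7@t=4}
      N18 x:[6,7] y:[1,7/3] z:[-4,-2] -> miss, prune

Visited [0, 24, 28, 9, 3, 1, 23, 15, 13, 10, 12, 19, 18]. Tests: 13 box, 2 leaf. Nearest: P7.

== RESULT ==
2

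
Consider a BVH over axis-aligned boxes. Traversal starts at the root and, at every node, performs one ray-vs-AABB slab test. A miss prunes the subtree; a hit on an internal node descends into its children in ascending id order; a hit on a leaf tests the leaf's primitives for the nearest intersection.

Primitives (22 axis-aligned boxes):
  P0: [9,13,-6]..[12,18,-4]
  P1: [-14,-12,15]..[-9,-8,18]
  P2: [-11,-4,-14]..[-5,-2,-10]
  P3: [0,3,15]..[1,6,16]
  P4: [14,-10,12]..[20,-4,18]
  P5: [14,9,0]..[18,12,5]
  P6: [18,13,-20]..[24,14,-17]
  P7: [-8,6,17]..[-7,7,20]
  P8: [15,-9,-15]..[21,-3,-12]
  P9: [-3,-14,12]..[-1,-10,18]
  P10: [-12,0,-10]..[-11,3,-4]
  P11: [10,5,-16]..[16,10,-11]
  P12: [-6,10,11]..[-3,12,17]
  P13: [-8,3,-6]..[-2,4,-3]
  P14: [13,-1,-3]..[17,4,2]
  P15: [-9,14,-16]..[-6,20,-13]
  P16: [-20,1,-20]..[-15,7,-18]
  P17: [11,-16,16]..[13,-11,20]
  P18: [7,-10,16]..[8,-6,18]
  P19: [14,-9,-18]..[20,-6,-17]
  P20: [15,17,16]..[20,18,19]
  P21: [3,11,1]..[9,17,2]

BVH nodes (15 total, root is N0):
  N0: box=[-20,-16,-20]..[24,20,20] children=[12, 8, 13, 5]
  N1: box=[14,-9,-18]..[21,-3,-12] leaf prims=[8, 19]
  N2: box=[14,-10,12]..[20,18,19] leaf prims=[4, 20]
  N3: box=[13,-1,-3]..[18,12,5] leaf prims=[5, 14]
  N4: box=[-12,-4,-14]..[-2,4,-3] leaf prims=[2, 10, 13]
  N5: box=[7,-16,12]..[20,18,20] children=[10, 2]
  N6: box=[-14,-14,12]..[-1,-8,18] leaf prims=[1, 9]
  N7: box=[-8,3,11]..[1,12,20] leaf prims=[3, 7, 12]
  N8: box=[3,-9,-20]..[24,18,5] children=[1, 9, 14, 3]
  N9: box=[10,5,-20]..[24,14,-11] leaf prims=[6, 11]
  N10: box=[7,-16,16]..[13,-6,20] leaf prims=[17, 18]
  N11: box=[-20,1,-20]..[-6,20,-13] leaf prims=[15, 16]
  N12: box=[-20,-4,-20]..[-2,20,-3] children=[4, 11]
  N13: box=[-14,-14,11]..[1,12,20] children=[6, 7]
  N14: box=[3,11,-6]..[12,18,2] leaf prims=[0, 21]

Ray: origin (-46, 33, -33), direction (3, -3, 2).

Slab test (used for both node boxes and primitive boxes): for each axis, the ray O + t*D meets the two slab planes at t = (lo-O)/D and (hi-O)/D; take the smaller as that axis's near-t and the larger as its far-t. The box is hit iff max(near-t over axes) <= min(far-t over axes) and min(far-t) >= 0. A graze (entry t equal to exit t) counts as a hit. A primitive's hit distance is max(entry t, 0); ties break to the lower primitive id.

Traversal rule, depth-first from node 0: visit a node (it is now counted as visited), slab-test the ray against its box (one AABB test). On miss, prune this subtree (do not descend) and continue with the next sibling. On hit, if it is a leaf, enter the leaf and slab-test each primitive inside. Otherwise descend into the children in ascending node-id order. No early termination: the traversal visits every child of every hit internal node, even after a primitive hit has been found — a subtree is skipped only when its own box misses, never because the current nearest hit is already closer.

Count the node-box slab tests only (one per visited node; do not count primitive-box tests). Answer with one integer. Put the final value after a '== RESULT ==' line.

Walk:
N0 x:[26/3,70/3] y:[13/3,49/3] z:[13/2,53/2] -> hit [26/3,49/3], descend [5, 8, 12, 13]
  N5 x:[53/3,22] y:[5,49/3] z:[45/2,53/2] -> miss, prune
  N8 x:[49/3,70/3] y:[5,14] z:[13/2,19] -> miss, prune
  N12 x:[26/3,44/3] y:[13/3,37/3] z:[13/2,15] -> hit [26/3,37/3], descend [4, 11]
    N4 x:[34/3,44/3] y:[29/3,37/3] z:[19/2,15] -> hit [34/3,37/3] leaf, test {P2(miss), P10(miss), P13(miss)}
    N11 x:[26/3,40/3] y:[13/3,32/3] z:[13/2,10] -> hit [26/3,10] leaf, test {P15(miss), P16(miss)}
  N13 x:[32/3,47/3] y:[7,47/3] z:[22,53/2] -> miss, prune

order=[0, 5, 8, 12, 4, 11, 13]  |boxes|=7  |leaves|=2  hit=miss

== RESULT ==
7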